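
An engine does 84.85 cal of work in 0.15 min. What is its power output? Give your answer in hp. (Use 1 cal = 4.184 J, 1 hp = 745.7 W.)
Convert to SI: W = 355.012 J, t = 9.0 s
P = W/t = 355.012/9.0 = 39.4458 W = 0.0529 hp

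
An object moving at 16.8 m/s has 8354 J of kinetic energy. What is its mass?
m = 2·KE/v² = 2·8354/(16.8)² = 59.2 kg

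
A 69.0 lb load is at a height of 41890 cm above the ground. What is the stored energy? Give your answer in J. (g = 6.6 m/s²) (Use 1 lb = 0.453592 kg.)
Convert to SI: m = 31.2978 kg, h = 418.9 m
PE = mgh = (31.2978)(6.6)(418.9) = 86530 J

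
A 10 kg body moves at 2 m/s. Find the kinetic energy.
KE = ½mv² = ½(10)(2)² = 20.0 J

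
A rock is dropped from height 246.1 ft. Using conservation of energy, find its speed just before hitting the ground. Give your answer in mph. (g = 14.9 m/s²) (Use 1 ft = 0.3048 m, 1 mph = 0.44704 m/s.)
Convert to SI: h = 75.0113 m
mgh = ½mv² ⇒ v = √(2gh) = √(2·14.9·75.0113) = 47.2793 m/s = 105.8 mph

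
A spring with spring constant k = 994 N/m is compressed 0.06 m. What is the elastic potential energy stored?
PE = ½kx² = ½(994)(0.06)² = 1.789 J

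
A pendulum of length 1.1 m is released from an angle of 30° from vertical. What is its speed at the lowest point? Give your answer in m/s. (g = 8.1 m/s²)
h = L(1 − cosθ) = 1.1(1 − cos30°) = 0.147372 m
v = √(2gh) = √(2·8.1·0.147372) = 1.545 m/s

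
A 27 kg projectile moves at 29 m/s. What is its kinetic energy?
KE = ½mv² = ½(27)(29)² = 11353.5 J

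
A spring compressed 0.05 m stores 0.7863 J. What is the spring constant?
k = 2·PE/x² = 2·0.7863/(0.05)² = 629.0 N/m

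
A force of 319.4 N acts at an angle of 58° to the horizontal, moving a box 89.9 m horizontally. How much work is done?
W = F·d·cosθ = (319.4)(89.9)cos(58°) = 15220 J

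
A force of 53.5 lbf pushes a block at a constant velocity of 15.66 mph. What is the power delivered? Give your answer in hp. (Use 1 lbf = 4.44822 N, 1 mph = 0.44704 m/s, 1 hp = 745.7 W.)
Convert to SI: F = 237.98 N, v = 7.00065 m/s
P = Fv = (237.98)(7.00065) = 1666.01 W = 2.234 hp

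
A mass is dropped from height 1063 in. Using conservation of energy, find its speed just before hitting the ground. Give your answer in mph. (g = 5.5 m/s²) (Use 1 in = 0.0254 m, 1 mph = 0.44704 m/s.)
Convert to SI: h = 27.0002 m
mgh = ½mv² ⇒ v = √(2gh) = √(2·5.5·27.0002) = 17.2338 m/s = 38.55 mph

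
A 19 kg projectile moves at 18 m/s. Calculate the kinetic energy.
KE = ½mv² = ½(19)(18)² = 3078.0 J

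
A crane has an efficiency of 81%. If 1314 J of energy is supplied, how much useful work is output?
W_out = η·W_in = 0.81·1314 = 1064.34 J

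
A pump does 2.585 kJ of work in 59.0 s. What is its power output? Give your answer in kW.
Convert to SI: W = 2585.0 J, t = 59.0 s
P = W/t = 2585.0/59.0 = 43.8136 W = 0.04381 kW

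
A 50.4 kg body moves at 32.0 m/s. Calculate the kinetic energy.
KE = ½mv² = ½(50.4)(32.0)² = 25800 J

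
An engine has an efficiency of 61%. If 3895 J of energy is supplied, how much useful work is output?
W_out = η·W_in = 0.61·3895 = 2375.95 J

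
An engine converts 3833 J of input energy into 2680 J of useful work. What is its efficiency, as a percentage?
η = W_out/W_in = 2680/3833 = 69.92%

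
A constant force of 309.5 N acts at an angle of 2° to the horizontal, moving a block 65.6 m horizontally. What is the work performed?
W = F·d·cosθ = (309.5)(65.6)cos(2°) = 20290 J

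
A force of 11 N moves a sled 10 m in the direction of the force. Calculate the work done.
W = F·d = (11)(10) = 110.0 J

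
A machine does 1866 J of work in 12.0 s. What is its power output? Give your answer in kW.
P = W/t = 1866.0/12.0 = 155.5 W = 0.1555 kW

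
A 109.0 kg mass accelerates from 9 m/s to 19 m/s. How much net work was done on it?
W = ΔKE = ½m(v₂² − v₁²) = ½(109.0)(19² − 9²) = 15260.0 J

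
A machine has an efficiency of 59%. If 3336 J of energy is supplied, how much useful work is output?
W_out = η·W_in = 0.59·3336 = 1968.24 J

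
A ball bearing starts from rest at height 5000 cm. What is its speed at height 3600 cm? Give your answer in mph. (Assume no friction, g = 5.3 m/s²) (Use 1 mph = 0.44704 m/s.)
Convert to SI: h₁−h₂ = 14.0 m
mgh₁ = mgh₂ + ½mv² ⇒ v = √(2g(h₁−h₂)) = √(2·5.3·14.0) = 12.182 m/s = 27.25 mph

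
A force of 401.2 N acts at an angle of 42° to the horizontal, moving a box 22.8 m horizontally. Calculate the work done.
W = F·d·cosθ = (401.2)(22.8)cos(42°) = 6798 J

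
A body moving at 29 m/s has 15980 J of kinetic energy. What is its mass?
m = 2·KE/v² = 2·15980/(29)² = 38.0 kg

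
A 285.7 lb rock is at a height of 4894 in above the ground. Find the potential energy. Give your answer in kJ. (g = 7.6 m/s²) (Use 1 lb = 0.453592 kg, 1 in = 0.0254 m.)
Convert to SI: m = 129.591 kg, h = 124.308 m
PE = mgh = (129.591)(7.6)(124.308) = 122430 J = 122.4 kJ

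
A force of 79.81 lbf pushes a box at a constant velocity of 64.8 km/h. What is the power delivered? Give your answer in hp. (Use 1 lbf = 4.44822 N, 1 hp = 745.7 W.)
Convert to SI: F = 355.012 N, v = 18.0 m/s
P = Fv = (355.012)(18.0) = 6390.22 W = 8.569 hp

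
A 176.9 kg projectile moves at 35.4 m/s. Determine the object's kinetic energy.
KE = ½mv² = ½(176.9)(35.4)² = 110800 J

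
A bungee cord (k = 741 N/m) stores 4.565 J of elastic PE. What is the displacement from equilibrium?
x = √(2·PE/k) = √(2·4.565/741) = 0.111 m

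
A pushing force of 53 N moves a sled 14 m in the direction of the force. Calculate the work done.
W = F·d = (53)(14) = 742.0 J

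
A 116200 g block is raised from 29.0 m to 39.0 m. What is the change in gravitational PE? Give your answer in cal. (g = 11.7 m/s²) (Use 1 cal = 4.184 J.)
Convert to SI: m = 116.2 kg, Δh = 10.0 m
ΔPE = mgΔh = (116.2)(11.7)(10.0) = 13595.4 J = 3249 cal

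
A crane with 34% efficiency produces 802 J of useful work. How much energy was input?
W_in = W_out/η = 802/0.34 = 2359 J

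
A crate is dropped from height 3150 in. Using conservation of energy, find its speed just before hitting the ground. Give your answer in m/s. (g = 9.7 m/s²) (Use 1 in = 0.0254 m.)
Convert to SI: h = 80.01 m
mgh = ½mv² ⇒ v = √(2gh) = √(2·9.7·80.01) = 39.4 m/s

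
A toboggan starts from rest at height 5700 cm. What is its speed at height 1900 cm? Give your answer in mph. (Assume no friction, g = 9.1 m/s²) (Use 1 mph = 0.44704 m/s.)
Convert to SI: h₁−h₂ = 38.0 m
mgh₁ = mgh₂ + ½mv² ⇒ v = √(2g(h₁−h₂)) = √(2·9.1·38.0) = 26.2983 m/s = 58.83 mph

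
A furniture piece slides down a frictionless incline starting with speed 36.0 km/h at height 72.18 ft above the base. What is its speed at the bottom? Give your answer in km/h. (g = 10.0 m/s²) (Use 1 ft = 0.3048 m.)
Convert to SI: v₀ = 10.0 m/s, h = 22.0005 m
½mv₀² + mgh = ½mv² ⇒ v = √(v₀² + 2gh) = √(10.0² + 2·10.0·22.0005) = 23.2381 m/s = 83.66 km/h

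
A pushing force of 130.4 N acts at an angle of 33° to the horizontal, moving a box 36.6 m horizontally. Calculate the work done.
W = F·d·cosθ = (130.4)(36.6)cos(33°) = 4003 J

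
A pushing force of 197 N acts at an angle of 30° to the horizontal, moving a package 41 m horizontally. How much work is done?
W = F·d·cosθ = (197)(41)cos(30°) = 6995 J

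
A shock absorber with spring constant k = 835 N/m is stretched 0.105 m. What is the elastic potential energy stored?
PE = ½kx² = ½(835)(0.105)² = 4.603 J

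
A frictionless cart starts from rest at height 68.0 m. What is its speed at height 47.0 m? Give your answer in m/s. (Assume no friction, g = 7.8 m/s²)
mgh₁ = mgh₂ + ½mv² ⇒ v = √(2g(h₁−h₂)) = √(2·7.8·21.0) = 18.1 m/s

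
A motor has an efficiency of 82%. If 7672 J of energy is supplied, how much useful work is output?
W_out = η·W_in = 0.82·7672 = 6291.04 J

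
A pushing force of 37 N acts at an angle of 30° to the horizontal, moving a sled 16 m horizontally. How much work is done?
W = F·d·cosθ = (37)(16)cos(30°) = 512.7 J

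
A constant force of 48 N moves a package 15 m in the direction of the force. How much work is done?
W = F·d = (48)(15) = 720.0 J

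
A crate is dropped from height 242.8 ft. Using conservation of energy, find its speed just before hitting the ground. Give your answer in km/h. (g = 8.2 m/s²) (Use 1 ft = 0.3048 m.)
Convert to SI: h = 74.0054 m
mgh = ½mv² ⇒ v = √(2gh) = √(2·8.2·74.0054) = 34.838 m/s = 125.4 km/h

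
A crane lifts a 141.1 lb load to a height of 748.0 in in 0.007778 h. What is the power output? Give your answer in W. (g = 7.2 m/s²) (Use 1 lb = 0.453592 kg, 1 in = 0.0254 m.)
Convert to SI: m = 64.0018 kg, h = 18.9992 m, t = 28.0008 s
P = mgh/t = (64.0018)(7.2)(18.9992)/28.0008 = 312.7 W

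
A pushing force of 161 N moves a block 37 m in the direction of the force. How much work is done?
W = F·d = (161)(37) = 5957 J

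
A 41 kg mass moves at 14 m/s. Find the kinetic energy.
KE = ½mv² = ½(41)(14)² = 4018.0 J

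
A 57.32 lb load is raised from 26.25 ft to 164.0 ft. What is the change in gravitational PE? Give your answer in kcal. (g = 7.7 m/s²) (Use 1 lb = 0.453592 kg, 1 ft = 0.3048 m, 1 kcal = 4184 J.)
Convert to SI: m = 25.9999 kg, Δh = 41.9862 m
ΔPE = mgΔh = (25.9999)(7.7)(41.9862) = 8405.6 J = 2.009 kcal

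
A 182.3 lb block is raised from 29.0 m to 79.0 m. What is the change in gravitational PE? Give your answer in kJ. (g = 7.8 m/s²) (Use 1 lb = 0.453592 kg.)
Convert to SI: m = 82.6898 kg, Δh = 50.0 m
ΔPE = mgΔh = (82.6898)(7.8)(50.0) = 32249.0 J = 32.25 kJ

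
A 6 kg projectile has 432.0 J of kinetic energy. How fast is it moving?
v = √(2·KE/m) = √(2·432.0/6) = 12.0 m/s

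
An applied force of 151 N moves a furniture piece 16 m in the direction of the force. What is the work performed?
W = F·d = (151)(16) = 2416 J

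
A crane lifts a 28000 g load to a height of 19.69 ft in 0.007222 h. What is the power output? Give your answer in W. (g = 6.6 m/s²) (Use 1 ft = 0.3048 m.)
Convert to SI: m = 28.0 kg, h = 6.00151 m, t = 25.9992 s
P = mgh/t = (28.0)(6.6)(6.00151)/25.9992 = 42.66 W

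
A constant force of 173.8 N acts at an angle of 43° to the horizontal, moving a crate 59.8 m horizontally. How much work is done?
W = F·d·cosθ = (173.8)(59.8)cos(43°) = 7601 J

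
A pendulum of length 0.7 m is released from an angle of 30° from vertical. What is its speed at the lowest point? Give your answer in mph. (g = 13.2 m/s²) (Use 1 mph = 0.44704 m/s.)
h = L(1 − cosθ) = 0.7(1 − cos30°) = 0.0937822 m
v = √(2gh) = √(2·13.2·0.0937822) = 1.57348 m/s = 3.52 mph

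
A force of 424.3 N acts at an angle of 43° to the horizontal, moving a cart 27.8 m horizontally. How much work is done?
W = F·d·cosθ = (424.3)(27.8)cos(43°) = 8627 J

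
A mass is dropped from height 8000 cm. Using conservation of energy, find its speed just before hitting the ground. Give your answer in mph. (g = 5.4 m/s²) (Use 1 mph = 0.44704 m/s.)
Convert to SI: h = 80.0 m
mgh = ½mv² ⇒ v = √(2gh) = √(2·5.4·80.0) = 29.3939 m/s = 65.75 mph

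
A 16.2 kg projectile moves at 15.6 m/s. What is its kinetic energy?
KE = ½mv² = ½(16.2)(15.6)² = 1971 J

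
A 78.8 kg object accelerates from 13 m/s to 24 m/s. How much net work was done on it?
W = ΔKE = ½m(v₂² − v₁²) = ½(78.8)(24² − 13²) = 16035.8 J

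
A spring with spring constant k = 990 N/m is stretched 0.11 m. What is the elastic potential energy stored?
PE = ½kx² = ½(990)(0.11)² = 5.99 J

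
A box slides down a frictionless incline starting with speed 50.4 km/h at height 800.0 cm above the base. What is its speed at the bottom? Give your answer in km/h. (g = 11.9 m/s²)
Convert to SI: v₀ = 14.0 m/s, h = 8.0 m
½mv₀² + mgh = ½mv² ⇒ v = √(v₀² + 2gh) = √(14.0² + 2·11.9·8.0) = 19.6571 m/s = 70.77 km/h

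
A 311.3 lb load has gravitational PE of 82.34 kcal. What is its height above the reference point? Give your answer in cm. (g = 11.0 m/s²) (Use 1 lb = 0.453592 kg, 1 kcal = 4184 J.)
Convert to SI: m = 141.203 kg, PE = 344511 J
h = PE/(mg) = 344511/(141.203·11.0) = 221.802 m = 22180 cm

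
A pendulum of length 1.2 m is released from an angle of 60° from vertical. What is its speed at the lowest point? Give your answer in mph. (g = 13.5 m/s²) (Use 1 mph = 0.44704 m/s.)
h = L(1 − cosθ) = 1.2(1 − cos60°) = 0.6 m
v = √(2gh) = √(2·13.5·0.6) = 4.02492 m/s = 9.003 mph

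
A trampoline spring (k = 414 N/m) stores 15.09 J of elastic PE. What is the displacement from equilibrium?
x = √(2·PE/k) = √(2·15.09/414) = 0.27 m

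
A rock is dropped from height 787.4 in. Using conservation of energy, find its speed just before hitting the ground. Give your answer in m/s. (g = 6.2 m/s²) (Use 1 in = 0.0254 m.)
Convert to SI: h = 20.0 m
mgh = ½mv² ⇒ v = √(2gh) = √(2·6.2·20.0) = 15.75 m/s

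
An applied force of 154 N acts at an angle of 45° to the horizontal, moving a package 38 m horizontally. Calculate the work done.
W = F·d·cosθ = (154)(38)cos(45°) = 4138 J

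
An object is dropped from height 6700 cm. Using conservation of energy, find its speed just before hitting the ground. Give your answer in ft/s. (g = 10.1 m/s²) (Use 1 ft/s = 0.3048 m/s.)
Convert to SI: h = 67.0 m
mgh = ½mv² ⇒ v = √(2gh) = √(2·10.1·67.0) = 36.7886 m/s = 120.7 ft/s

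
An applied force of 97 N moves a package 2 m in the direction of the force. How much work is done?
W = F·d = (97)(2) = 194.0 J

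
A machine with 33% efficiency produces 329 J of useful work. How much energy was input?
W_in = W_out/η = 329/0.33 = 997.0 J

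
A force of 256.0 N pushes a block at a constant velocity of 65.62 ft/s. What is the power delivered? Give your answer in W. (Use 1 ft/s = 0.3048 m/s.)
Convert to SI: F = 256.0 N, v = 20.001 m/s
P = Fv = (256.0)(20.001) = 5120 W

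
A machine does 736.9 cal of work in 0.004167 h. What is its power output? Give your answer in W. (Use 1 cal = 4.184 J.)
Convert to SI: W = 3083.19 J, t = 15.0012 s
P = W/t = 3083.19/15.0012 = 205.5 W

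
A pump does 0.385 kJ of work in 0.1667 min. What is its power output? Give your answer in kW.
Convert to SI: W = 385.0 J, t = 10.002 s
P = W/t = 385.0/10.002 = 38.4923 W = 0.03849 kW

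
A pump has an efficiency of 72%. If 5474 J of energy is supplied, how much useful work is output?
W_out = η·W_in = 0.72·5474 = 3941.28 J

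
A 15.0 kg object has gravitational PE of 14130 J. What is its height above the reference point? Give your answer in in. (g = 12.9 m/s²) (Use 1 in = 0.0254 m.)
h = PE/(mg) = 14130.0/(15.0·12.9) = 73.0233 m = 2875 in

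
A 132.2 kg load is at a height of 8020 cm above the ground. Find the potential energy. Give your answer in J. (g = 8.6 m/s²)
Convert to SI: m = 132.2 kg, h = 80.2 m
PE = mgh = (132.2)(8.6)(80.2) = 91180 J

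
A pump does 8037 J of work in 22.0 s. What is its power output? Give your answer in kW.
P = W/t = 8037.0/22.0 = 365.318 W = 0.3653 kW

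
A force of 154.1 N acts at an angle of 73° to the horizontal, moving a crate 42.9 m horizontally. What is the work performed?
W = F·d·cosθ = (154.1)(42.9)cos(73°) = 1933 J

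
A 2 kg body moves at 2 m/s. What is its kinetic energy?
KE = ½mv² = ½(2)(2)² = 4.0 J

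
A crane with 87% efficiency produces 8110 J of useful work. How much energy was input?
W_in = W_out/η = 8110/0.87 = 9322 J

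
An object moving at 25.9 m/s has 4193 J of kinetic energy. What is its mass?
m = 2·KE/v² = 2·4193/(25.9)² = 12.5 kg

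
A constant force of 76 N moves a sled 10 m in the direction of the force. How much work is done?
W = F·d = (76)(10) = 760.0 J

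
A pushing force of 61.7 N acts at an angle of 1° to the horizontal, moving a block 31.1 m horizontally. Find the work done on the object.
W = F·d·cosθ = (61.7)(31.1)cos(1°) = 1919 J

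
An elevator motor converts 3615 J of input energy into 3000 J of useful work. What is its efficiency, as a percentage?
η = W_out/W_in = 3000/3615 = 82.99%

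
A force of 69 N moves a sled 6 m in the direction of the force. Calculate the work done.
W = F·d = (69)(6) = 414.0 J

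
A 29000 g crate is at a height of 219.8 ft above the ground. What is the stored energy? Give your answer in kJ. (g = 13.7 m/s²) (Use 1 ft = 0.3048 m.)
Convert to SI: m = 29.0 kg, h = 66.995 m
PE = mgh = (29.0)(13.7)(66.995) = 26617.1 J = 26.62 kJ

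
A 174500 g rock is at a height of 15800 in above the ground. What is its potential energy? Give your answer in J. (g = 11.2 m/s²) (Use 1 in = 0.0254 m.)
Convert to SI: m = 174.5 kg, h = 401.32 m
PE = mgh = (174.5)(11.2)(401.32) = 784300 J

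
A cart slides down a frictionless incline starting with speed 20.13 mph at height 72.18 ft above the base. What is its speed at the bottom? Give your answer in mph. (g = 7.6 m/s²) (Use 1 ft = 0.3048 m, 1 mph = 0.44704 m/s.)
Convert to SI: v₀ = 8.99892 m/s, h = 22.0005 m
½mv₀² + mgh = ½mv² ⇒ v = √(v₀² + 2gh) = √(8.99892² + 2·7.6·22.0005) = 20.3811 m/s = 45.59 mph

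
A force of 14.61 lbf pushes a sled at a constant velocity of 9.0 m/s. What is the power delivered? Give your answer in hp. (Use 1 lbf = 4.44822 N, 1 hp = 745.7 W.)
Convert to SI: F = 64.9885 N, v = 9.0 m/s
P = Fv = (64.9885)(9.0) = 584.896 W = 0.7844 hp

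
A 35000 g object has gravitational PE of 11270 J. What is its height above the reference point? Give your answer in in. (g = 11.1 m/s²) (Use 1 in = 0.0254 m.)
Convert to SI: m = 35.0 kg, PE = 11270.0 J
h = PE/(mg) = 11270.0/(35.0·11.1) = 29.009 m = 1142 in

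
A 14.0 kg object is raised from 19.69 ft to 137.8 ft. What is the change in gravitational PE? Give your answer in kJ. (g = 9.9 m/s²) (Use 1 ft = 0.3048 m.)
Convert to SI: m = 14.0 kg, Δh = 35.9999 m
ΔPE = mgΔh = (14.0)(9.9)(35.9999) = 4989.59 J = 4.99 kJ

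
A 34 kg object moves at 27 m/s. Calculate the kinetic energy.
KE = ½mv² = ½(34)(27)² = 12393.0 J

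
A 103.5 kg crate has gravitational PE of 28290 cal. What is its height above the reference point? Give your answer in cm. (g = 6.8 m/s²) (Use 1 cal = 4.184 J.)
Convert to SI: m = 103.5 kg, PE = 118365 J
h = PE/(mg) = 118365/(103.5·6.8) = 168.18 m = 16820 cm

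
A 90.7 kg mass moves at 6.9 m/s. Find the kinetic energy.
KE = ½mv² = ½(90.7)(6.9)² = 2159 J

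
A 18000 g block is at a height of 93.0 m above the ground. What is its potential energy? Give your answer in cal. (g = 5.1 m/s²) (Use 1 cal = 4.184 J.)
Convert to SI: m = 18.0 kg, h = 93.0 m
PE = mgh = (18.0)(5.1)(93.0) = 8537.4 J = 2040 cal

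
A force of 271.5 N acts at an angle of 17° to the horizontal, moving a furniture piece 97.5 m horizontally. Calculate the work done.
W = F·d·cosθ = (271.5)(97.5)cos(17°) = 25310 J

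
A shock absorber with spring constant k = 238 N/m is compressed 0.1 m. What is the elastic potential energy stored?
PE = ½kx² = ½(238)(0.1)² = 1.19 J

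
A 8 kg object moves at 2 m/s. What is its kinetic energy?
KE = ½mv² = ½(8)(2)² = 16.0 J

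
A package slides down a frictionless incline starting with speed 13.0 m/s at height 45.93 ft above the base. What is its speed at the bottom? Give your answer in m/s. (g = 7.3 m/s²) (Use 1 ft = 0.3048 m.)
Convert to SI: v₀ = 13.0 m/s, h = 13.9995 m
½mv₀² + mgh = ½mv² ⇒ v = √(v₀² + 2gh) = √(13.0² + 2·7.3·13.9995) = 19.32 m/s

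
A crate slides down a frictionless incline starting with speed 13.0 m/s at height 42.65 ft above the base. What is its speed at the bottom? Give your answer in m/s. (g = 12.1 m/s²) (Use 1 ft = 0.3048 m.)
Convert to SI: v₀ = 13.0 m/s, h = 12.9997 m
½mv₀² + mgh = ½mv² ⇒ v = √(v₀² + 2gh) = √(13.0² + 2·12.1·12.9997) = 21.99 m/s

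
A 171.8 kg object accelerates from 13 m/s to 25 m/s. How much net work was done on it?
W = ΔKE = ½m(v₂² − v₁²) = ½(171.8)(25² − 13²) = 39170.4 J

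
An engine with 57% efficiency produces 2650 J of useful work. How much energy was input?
W_in = W_out/η = 2650/0.57 = 4649 J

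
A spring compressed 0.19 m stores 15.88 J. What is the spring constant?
k = 2·PE/x² = 2·15.88/(0.19)² = 879.8 N/m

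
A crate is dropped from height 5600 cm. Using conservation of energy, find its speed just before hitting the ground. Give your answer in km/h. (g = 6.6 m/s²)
Convert to SI: h = 56.0 m
mgh = ½mv² ⇒ v = √(2gh) = √(2·6.6·56.0) = 27.1882 m/s = 97.88 km/h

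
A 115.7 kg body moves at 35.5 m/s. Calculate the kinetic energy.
KE = ½mv² = ½(115.7)(35.5)² = 72910 J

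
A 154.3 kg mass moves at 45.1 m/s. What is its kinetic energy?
KE = ½mv² = ½(154.3)(45.1)² = 156900 J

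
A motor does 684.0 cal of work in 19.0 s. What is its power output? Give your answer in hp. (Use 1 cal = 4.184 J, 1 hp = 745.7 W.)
Convert to SI: W = 2861.86 J, t = 19.0 s
P = W/t = 2861.86/19.0 = 150.624 W = 0.202 hp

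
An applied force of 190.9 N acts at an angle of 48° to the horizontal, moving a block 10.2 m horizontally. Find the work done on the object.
W = F·d·cosθ = (190.9)(10.2)cos(48°) = 1303 J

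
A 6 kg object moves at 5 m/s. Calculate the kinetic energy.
KE = ½mv² = ½(6)(5)² = 75.0 J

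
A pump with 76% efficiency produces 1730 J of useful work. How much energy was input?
W_in = W_out/η = 1730/0.76 = 2276 J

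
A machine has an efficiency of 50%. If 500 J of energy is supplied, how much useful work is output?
W_out = η·W_in = 0.5·500 = 250.0 J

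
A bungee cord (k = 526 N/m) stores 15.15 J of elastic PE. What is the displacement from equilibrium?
x = √(2·PE/k) = √(2·15.15/526) = 0.24 m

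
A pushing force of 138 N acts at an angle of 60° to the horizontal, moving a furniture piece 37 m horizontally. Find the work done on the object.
W = F·d·cosθ = (138)(37)cos(60°) = 2553 J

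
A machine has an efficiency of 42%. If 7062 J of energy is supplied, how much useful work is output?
W_out = η·W_in = 0.42·7062 = 2966.04 J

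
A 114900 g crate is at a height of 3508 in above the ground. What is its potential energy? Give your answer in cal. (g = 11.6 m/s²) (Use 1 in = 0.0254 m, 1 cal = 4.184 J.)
Convert to SI: m = 114.9 kg, h = 89.1032 m
PE = mgh = (114.9)(11.6)(89.1032) = 118760 J = 28380 cal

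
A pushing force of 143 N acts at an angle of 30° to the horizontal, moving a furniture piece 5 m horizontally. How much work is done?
W = F·d·cosθ = (143)(5)cos(30°) = 619.2 J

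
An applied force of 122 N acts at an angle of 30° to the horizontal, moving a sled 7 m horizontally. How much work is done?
W = F·d·cosθ = (122)(7)cos(30°) = 739.6 J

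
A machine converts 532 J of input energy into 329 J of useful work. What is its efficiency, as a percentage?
η = W_out/W_in = 329/532 = 61.84%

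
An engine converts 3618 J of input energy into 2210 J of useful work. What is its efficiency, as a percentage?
η = W_out/W_in = 2210/3618 = 61.08%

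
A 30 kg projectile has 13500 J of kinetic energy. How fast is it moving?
v = √(2·KE/m) = √(2·13500/30) = 30.0 m/s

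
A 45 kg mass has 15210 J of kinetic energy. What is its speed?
v = √(2·KE/m) = √(2·15210/45) = 26.0 m/s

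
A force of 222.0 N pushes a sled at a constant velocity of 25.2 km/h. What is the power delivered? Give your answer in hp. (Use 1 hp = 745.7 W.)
Convert to SI: F = 222.0 N, v = 7.0 m/s
P = Fv = (222.0)(7.0) = 1554.0 W = 2.084 hp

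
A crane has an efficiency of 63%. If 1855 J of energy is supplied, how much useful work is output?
W_out = η·W_in = 0.63·1855 = 1168.65 J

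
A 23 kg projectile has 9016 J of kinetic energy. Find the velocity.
v = √(2·KE/m) = √(2·9016/23) = 28.0 m/s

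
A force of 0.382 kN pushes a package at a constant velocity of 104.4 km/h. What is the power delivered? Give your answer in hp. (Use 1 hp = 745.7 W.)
Convert to SI: F = 382.0 N, v = 29.0 m/s
P = Fv = (382.0)(29.0) = 11078.0 W = 14.86 hp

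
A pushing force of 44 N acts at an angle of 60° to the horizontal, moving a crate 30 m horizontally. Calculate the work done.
W = F·d·cosθ = (44)(30)cos(60°) = 660.0 J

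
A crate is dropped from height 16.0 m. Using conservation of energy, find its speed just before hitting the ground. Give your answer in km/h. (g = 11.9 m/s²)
mgh = ½mv² ⇒ v = √(2gh) = √(2·11.9·16.0) = 19.5141 m/s = 70.25 km/h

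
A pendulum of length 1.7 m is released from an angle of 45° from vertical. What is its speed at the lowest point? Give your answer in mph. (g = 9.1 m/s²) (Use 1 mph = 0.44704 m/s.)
h = L(1 − cosθ) = 1.7(1 − cos45°) = 0.497918 m
v = √(2gh) = √(2·9.1·0.497918) = 3.01033 m/s = 6.734 mph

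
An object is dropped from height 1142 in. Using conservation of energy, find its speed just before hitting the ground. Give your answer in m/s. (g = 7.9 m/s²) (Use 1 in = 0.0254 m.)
Convert to SI: h = 29.0068 m
mgh = ½mv² ⇒ v = √(2gh) = √(2·7.9·29.0068) = 21.41 m/s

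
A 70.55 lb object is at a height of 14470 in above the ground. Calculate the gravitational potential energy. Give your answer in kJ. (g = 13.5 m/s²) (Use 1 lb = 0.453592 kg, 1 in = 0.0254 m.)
Convert to SI: m = 32.0009 kg, h = 367.538 m
PE = mgh = (32.0009)(13.5)(367.538) = 158781 J = 158.8 kJ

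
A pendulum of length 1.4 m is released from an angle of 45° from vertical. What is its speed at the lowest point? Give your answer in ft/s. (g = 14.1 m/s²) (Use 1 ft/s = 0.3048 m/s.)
h = L(1 − cosθ) = 1.4(1 − cos45°) = 0.410051 m
v = √(2gh) = √(2·14.1·0.410051) = 3.4005 m/s = 11.16 ft/s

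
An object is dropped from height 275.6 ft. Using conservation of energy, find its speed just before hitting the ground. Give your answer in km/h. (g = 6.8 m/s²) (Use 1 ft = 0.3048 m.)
Convert to SI: h = 84.0029 m
mgh = ½mv² ⇒ v = √(2gh) = √(2·6.8·84.0029) = 33.8 m/s = 121.7 km/h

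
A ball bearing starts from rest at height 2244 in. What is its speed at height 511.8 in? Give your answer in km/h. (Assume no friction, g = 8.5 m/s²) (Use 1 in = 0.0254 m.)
Convert to SI: h₁−h₂ = 43.9979 m
mgh₁ = mgh₂ + ½mv² ⇒ v = √(2g(h₁−h₂)) = √(2·8.5·43.9979) = 27.3489 m/s = 98.46 km/h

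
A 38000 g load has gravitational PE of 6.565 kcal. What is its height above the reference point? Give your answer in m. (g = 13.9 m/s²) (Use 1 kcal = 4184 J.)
Convert to SI: m = 38.0 kg, PE = 27468.0 J
h = PE/(mg) = 27468.0/(38.0·13.9) = 52.0 m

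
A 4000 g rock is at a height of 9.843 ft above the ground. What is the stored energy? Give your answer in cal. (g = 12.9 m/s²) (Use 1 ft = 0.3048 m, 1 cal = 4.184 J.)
Convert to SI: m = 4.0 kg, h = 3.00015 m
PE = mgh = (4.0)(12.9)(3.00015) = 154.808 J = 37.0 cal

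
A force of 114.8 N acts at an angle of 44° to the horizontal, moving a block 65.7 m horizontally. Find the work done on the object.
W = F·d·cosθ = (114.8)(65.7)cos(44°) = 5426 J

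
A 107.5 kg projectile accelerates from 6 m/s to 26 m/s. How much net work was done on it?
W = ΔKE = ½m(v₂² − v₁²) = ½(107.5)(26² − 6²) = 34400.0 J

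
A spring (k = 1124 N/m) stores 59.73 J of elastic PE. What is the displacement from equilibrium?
x = √(2·PE/k) = √(2·59.73/1124) = 0.326 m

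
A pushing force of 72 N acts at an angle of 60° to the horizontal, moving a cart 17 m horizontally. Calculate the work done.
W = F·d·cosθ = (72)(17)cos(60°) = 612.0 J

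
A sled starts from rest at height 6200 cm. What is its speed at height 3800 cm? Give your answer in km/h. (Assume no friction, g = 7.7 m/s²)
Convert to SI: h₁−h₂ = 24.0 m
mgh₁ = mgh₂ + ½mv² ⇒ v = √(2g(h₁−h₂)) = √(2·7.7·24.0) = 19.225 m/s = 69.21 km/h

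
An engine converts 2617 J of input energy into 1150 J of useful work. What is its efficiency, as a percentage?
η = W_out/W_in = 1150/2617 = 43.94%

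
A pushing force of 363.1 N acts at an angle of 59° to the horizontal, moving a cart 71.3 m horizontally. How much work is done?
W = F·d·cosθ = (363.1)(71.3)cos(59°) = 13330 J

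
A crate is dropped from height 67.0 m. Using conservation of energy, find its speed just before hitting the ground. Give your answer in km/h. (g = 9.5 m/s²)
mgh = ½mv² ⇒ v = √(2gh) = √(2·9.5·67.0) = 35.6791 m/s = 128.4 km/h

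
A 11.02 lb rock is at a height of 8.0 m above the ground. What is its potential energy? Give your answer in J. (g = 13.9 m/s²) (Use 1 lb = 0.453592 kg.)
Convert to SI: m = 4.99858 kg, h = 8.0 m
PE = mgh = (4.99858)(13.9)(8.0) = 555.8 J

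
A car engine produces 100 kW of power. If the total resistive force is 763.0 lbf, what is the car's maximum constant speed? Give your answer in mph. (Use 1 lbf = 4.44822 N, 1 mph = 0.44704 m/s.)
Convert to SI: F = 3393.99 N
P = Fv ⇒ v = P/F = 100000 W/3393.99 N = 29.4638 m/s = 65.91 mph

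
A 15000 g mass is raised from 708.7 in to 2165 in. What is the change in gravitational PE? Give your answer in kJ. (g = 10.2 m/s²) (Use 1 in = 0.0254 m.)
Convert to SI: m = 15.0 kg, Δh = 36.99 m
ΔPE = mgΔh = (15.0)(10.2)(36.99) = 5659.47 J = 5.659 kJ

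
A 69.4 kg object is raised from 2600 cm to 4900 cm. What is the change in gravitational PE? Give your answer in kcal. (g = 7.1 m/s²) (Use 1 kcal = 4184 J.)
Convert to SI: m = 69.4 kg, Δh = 23.0 m
ΔPE = mgΔh = (69.4)(7.1)(23.0) = 11333.0 J = 2.709 kcal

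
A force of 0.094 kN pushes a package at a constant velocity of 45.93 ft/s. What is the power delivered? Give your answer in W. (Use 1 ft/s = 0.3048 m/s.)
Convert to SI: F = 94.0 N, v = 13.9995 m/s
P = Fv = (94.0)(13.9995) = 1316 W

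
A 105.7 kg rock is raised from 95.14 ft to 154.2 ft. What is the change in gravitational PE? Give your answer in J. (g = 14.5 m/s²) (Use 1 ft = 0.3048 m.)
Convert to SI: m = 105.7 kg, Δh = 18.0015 m
ΔPE = mgΔh = (105.7)(14.5)(18.0015) = 27590 J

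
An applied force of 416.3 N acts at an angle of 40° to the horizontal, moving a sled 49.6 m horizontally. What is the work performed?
W = F·d·cosθ = (416.3)(49.6)cos(40°) = 15820 J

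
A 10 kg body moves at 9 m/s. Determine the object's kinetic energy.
KE = ½mv² = ½(10)(9)² = 405.0 J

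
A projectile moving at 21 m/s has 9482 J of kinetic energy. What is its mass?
m = 2·KE/v² = 2·9482/(21)² = 43.0 kg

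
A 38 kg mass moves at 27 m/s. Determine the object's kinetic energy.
KE = ½mv² = ½(38)(27)² = 13851.0 J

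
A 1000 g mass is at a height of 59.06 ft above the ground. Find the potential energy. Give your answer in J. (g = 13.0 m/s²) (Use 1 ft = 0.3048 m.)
Convert to SI: m = 1.0 kg, h = 18.0015 m
PE = mgh = (1.0)(13.0)(18.0015) = 234.0 J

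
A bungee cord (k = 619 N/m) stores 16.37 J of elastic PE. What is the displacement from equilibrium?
x = √(2·PE/k) = √(2·16.37/619) = 0.23 m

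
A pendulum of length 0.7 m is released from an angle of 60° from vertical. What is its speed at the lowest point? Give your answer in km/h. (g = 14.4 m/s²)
h = L(1 − cosθ) = 0.7(1 − cos60°) = 0.35 m
v = √(2gh) = √(2·14.4·0.35) = 3.1749 m/s = 11.43 km/h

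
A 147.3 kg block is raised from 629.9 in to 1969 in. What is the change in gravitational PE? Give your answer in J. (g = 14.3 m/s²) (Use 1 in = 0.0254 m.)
Convert to SI: m = 147.3 kg, Δh = 34.0131 m
ΔPE = mgΔh = (147.3)(14.3)(34.0131) = 71640 J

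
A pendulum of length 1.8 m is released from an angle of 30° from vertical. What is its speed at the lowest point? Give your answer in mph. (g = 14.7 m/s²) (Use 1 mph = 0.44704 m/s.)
h = L(1 − cosθ) = 1.8(1 − cos30°) = 0.241154 m
v = √(2gh) = √(2·14.7·0.241154) = 2.66269 m/s = 5.956 mph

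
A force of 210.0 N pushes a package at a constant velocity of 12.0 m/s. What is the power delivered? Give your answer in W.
P = Fv = (210.0)(12.0) = 2520 W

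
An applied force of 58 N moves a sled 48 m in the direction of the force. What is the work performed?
W = F·d = (58)(48) = 2784 J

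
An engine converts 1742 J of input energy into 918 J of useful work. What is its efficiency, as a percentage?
η = W_out/W_in = 918/1742 = 52.7%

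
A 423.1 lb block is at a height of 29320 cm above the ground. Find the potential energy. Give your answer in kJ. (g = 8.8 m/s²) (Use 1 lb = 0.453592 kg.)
Convert to SI: m = 191.915 kg, h = 293.2 m
PE = mgh = (191.915)(8.8)(293.2) = 495171 J = 495.2 kJ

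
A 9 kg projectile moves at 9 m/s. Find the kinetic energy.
KE = ½mv² = ½(9)(9)² = 364.5 J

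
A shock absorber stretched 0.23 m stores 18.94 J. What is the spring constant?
k = 2·PE/x² = 2·18.94/(0.23)² = 716.1 N/m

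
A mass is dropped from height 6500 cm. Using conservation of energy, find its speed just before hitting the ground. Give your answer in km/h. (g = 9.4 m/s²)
Convert to SI: h = 65.0 m
mgh = ½mv² ⇒ v = √(2gh) = √(2·9.4·65.0) = 34.9571 m/s = 125.8 km/h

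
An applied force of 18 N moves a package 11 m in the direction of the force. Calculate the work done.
W = F·d = (18)(11) = 198.0 J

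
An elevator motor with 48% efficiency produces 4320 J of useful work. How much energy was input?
W_in = W_out/η = 4320/0.48 = 9000 J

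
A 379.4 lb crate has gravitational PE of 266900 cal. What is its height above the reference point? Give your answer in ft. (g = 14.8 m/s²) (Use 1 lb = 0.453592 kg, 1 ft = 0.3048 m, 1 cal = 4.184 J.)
Convert to SI: m = 172.093 kg, PE = 1116710 J
h = PE/(mg) = 1116710/(172.093·14.8) = 438.446 m = 1438 ft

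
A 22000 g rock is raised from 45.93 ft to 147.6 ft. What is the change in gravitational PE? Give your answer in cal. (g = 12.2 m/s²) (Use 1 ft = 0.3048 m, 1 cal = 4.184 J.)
Convert to SI: m = 22.0 kg, Δh = 30.989 m
ΔPE = mgΔh = (22.0)(12.2)(30.989) = 8317.45 J = 1988 cal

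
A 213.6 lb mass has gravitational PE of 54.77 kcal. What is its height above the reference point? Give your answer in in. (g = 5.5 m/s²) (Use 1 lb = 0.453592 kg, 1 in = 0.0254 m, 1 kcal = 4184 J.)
Convert to SI: m = 96.8873 kg, PE = 229158 J
h = PE/(mg) = 229158/(96.8873·5.5) = 430.036 m = 16930 in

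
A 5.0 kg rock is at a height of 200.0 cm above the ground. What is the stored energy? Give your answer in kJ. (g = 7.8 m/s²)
Convert to SI: m = 5.0 kg, h = 2.0 m
PE = mgh = (5.0)(7.8)(2.0) = 78.0 J = 0.078 kJ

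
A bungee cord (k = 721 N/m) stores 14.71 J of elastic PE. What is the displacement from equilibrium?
x = √(2·PE/k) = √(2·14.71/721) = 0.202 m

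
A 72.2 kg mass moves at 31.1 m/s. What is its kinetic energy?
KE = ½mv² = ½(72.2)(31.1)² = 34920 J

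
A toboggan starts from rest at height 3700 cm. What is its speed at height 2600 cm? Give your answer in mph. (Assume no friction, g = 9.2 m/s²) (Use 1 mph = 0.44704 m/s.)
Convert to SI: h₁−h₂ = 11.0 m
mgh₁ = mgh₂ + ½mv² ⇒ v = √(2g(h₁−h₂)) = √(2·9.2·11.0) = 14.2267 m/s = 31.82 mph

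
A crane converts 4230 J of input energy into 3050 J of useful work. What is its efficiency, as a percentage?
η = W_out/W_in = 3050/4230 = 72.1%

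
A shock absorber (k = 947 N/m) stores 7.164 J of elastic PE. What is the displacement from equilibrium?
x = √(2·PE/k) = √(2·7.164/947) = 0.123 m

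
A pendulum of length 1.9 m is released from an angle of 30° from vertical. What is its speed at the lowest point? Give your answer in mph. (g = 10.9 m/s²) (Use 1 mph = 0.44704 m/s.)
h = L(1 − cosθ) = 1.9(1 − cos30°) = 0.254552 m
v = √(2gh) = √(2·10.9·0.254552) = 2.35568 m/s = 5.27 mph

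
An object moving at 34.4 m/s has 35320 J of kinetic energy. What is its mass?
m = 2·KE/v² = 2·35320/(34.4)² = 59.69 kg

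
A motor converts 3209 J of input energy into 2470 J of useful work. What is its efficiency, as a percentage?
η = W_out/W_in = 2470/3209 = 76.97%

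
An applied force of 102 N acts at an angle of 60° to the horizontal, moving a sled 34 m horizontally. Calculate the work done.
W = F·d·cosθ = (102)(34)cos(60°) = 1734 J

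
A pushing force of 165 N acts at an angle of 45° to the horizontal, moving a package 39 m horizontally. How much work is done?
W = F·d·cosθ = (165)(39)cos(45°) = 4550 J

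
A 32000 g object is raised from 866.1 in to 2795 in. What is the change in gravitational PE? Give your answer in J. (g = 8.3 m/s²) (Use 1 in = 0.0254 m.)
Convert to SI: m = 32.0 kg, Δh = 48.9941 m
ΔPE = mgΔh = (32.0)(8.3)(48.9941) = 13010 J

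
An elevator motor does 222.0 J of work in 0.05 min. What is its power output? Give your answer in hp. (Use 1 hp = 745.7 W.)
Convert to SI: W = 222.0 J, t = 3.0 s
P = W/t = 222.0/3.0 = 74.0 W = 0.09924 hp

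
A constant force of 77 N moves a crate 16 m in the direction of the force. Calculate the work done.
W = F·d = (77)(16) = 1232 J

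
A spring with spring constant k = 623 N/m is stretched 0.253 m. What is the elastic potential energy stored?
PE = ½kx² = ½(623)(0.253)² = 19.94 J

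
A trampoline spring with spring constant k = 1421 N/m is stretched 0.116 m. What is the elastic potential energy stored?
PE = ½kx² = ½(1421)(0.116)² = 9.56 J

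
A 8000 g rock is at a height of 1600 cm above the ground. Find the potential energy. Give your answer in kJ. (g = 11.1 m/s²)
Convert to SI: m = 8.0 kg, h = 16.0 m
PE = mgh = (8.0)(11.1)(16.0) = 1420.8 J = 1.421 kJ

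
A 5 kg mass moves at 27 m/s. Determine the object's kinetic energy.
KE = ½mv² = ½(5)(27)² = 1822.5 J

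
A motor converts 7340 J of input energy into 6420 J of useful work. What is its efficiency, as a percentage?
η = W_out/W_in = 6420/7340 = 87.47%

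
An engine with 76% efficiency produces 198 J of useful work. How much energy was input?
W_in = W_out/η = 198/0.76 = 260.5 J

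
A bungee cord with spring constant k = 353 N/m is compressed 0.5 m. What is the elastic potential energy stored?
PE = ½kx² = ½(353)(0.5)² = 44.13 J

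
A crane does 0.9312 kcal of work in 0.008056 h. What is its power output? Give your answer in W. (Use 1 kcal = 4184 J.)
Convert to SI: W = 3896.14 J, t = 29.0016 s
P = W/t = 3896.14/29.0016 = 134.3 W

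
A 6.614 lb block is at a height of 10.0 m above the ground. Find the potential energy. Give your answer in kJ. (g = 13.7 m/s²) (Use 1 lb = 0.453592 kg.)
Convert to SI: m = 3.00006 kg, h = 10.0 m
PE = mgh = (3.00006)(13.7)(10.0) = 411.008 J = 0.411 kJ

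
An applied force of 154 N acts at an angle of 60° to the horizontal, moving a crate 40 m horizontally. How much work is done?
W = F·d·cosθ = (154)(40)cos(60°) = 3080 J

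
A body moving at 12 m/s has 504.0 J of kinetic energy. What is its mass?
m = 2·KE/v² = 2·504.0/(12)² = 7.0 kg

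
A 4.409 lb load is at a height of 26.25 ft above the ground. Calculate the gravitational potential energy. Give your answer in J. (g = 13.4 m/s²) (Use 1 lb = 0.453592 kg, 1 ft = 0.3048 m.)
Convert to SI: m = 1.99989 kg, h = 8.001 m
PE = mgh = (1.99989)(13.4)(8.001) = 214.4 J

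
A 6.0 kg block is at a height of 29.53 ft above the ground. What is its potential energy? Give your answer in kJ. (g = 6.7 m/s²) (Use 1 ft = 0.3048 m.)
Convert to SI: m = 6.0 kg, h = 9.00074 m
PE = mgh = (6.0)(6.7)(9.00074) = 361.83 J = 0.3618 kJ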